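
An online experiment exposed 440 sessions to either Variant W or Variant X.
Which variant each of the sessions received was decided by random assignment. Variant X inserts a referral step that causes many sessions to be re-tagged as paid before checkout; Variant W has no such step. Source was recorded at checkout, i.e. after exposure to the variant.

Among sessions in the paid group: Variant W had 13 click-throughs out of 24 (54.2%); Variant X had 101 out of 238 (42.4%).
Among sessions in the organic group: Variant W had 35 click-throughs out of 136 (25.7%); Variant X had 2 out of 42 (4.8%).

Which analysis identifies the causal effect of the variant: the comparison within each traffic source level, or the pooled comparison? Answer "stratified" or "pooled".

Stratifying would compare variants among sessions the variants themselves sorted into traffic source groups — a form of selection on an intermediate. The unconditioned pooled rates give the total causal effect.
Pooled: Variant W 30.0% vs Variant X 36.8%; Variant X is higher overall.

pooled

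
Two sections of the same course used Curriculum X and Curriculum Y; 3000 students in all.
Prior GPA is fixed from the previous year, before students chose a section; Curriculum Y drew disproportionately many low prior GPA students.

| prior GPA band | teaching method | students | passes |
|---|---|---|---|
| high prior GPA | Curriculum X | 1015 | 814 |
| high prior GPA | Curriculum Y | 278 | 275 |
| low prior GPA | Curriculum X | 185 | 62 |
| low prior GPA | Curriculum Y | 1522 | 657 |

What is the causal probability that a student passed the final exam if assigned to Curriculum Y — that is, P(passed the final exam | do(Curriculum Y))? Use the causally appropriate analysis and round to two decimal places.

0.67

The imbalance in prior GPA band arose from how students were allocated, not from anything the teaching method did; and prior GPA band independently affects the outcome. The pooled gap is confounded — condition on prior GPA band.
Standardising Curriculum Y to the population prior GPA band mix: 0.431·275/278 + 0.569·657/1522 = 0.672.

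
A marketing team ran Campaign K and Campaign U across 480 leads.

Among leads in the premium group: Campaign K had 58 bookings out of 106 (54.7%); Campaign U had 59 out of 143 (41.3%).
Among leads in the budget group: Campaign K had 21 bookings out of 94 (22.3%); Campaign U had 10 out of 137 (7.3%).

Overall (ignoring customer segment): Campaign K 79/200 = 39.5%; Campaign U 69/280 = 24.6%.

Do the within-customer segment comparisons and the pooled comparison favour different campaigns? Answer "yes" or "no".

Within each customer segment level (premium 54.7% vs 41.3%; budget 22.3% vs 7.3%), Campaign K has the higher rate every time. Pooled: 39.5% vs 24.6% — Campaign K has the higher rate overall. They agree.

no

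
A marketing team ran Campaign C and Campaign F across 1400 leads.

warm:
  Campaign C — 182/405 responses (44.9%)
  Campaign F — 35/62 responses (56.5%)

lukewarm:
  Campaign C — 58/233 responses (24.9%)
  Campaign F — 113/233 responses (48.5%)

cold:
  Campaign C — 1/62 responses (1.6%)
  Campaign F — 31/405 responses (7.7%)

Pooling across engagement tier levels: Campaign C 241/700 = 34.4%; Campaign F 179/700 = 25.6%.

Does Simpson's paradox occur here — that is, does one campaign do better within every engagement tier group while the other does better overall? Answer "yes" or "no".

Within each engagement tier level (warm 44.9% vs 56.5%; lukewarm 24.9% vs 48.5%; cold 1.6% vs 7.7%), Campaign F has the higher rate every time. Pooled: 34.4% vs 25.6% — Campaign C has the higher rate overall. The two comparisons disagree.

yes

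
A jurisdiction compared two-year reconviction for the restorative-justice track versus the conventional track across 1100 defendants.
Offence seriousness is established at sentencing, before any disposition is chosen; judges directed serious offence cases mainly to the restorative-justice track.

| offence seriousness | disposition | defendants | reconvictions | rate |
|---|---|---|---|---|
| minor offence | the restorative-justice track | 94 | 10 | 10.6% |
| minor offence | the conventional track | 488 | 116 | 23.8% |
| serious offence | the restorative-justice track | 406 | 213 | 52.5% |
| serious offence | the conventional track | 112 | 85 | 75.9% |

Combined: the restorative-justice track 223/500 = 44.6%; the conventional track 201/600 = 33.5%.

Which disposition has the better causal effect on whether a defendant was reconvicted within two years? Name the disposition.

the restorative-justice track

The stratified and pooled comparisons disagree (the restorative-justice track wins within each offence seriousness; the conventional track wins overall), so the answer turns on the causal role of offence seriousness.
Since offence seriousness is a pre-existing factor (not a product of the disposition) and it affects the outcome on its own, it is a confounder. The stratified rates, not the pooled rate, identify the causal effect.
Within each level — minor offence: 10.6% vs 23.8%; serious offence: 52.5% vs 75.9% — the restorative-justice track is lower every time.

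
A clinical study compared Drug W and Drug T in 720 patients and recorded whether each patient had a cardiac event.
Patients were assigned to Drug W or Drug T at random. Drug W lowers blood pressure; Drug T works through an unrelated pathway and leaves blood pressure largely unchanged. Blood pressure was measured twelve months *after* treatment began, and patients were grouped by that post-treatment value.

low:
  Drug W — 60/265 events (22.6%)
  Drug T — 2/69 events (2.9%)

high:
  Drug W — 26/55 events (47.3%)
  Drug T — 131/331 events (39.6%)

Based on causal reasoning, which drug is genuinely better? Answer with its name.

Drug W

Drug T is lower inside every blood pressure stratum but Drug W is lower in aggregate. Whether to stratify depends on how blood pressure relates to the drug.
Blood pressure lies on the pathway drug → blood pressure → outcome, so adjusting for it blocks the indirect effect. For the total causal effect of drug, use the unadjusted pooled rates.
Pooled: Drug W 26.9% vs Drug T 33.2%; Drug W is lower overall.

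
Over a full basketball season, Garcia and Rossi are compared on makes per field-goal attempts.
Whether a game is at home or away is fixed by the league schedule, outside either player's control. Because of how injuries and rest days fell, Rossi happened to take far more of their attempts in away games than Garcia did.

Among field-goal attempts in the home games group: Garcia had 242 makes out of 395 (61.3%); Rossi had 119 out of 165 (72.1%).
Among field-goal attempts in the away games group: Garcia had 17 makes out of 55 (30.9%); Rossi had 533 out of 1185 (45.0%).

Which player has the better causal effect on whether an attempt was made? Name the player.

Within every game venue level Rossi has the higher rate, yet pooled Garcia does — Simpson's reversal.
Since game venue is a pre-existing factor (not a product of the player) and it affects the outcome on its own, it is a confounder. The stratified rates, not the pooled rate, identify the causal effect.
Within each level — home games: 61.3% vs 72.1%; away games: 30.9% vs 45.0% — Rossi is higher every time.

Rossi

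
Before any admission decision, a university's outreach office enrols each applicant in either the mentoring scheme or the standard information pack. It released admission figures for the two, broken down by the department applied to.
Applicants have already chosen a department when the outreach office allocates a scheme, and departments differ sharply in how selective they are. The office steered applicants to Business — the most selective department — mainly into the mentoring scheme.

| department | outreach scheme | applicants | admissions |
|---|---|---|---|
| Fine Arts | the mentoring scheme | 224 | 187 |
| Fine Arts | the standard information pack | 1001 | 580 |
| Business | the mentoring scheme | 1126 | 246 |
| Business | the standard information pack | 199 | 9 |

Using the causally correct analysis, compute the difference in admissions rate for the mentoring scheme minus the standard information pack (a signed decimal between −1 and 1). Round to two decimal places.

+0.21

Nothing the outreach scheme does changes department; the imbalance is an allocation artefact. With department also predicting the outcome, the pooled figure is confounded, and the within-stratum comparison is the causal one.
Adjusting over the population distribution of department: 0.480·(0.835−0.579) + 0.520·(0.218−0.045) = +0.213.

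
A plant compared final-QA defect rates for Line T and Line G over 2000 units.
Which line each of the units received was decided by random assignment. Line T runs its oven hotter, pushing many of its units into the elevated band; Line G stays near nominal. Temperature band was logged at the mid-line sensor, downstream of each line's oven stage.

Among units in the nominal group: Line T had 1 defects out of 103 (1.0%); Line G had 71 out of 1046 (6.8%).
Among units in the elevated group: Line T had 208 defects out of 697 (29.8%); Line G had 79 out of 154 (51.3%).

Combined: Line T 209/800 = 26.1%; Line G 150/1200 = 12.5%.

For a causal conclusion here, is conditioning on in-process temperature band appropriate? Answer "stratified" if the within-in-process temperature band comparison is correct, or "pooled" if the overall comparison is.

pooled

In-process temperature band is downstream of the line. One should not condition on a consequence of treatment, so the overall rates are the right comparison.
Pooled: Line T 26.1% vs Line G 12.5%; Line G is lower overall.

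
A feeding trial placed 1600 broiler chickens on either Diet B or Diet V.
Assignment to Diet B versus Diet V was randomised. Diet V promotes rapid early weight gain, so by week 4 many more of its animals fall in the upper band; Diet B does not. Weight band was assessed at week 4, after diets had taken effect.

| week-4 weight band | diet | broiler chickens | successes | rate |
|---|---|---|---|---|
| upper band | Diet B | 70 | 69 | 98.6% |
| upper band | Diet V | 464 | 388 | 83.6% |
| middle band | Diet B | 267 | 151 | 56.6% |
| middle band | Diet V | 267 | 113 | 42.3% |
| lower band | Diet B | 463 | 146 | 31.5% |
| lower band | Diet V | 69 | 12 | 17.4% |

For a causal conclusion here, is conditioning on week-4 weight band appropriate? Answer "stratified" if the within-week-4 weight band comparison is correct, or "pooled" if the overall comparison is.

The distribution of week-4 weight band is itself part of what the diet does — it is an intermediate outcome. Holding it fixed would remove that part of the effect; the total effect is the pooled difference.
Pooled: Diet B 45.8% vs Diet V 64.1%; Diet V is higher overall.

pooled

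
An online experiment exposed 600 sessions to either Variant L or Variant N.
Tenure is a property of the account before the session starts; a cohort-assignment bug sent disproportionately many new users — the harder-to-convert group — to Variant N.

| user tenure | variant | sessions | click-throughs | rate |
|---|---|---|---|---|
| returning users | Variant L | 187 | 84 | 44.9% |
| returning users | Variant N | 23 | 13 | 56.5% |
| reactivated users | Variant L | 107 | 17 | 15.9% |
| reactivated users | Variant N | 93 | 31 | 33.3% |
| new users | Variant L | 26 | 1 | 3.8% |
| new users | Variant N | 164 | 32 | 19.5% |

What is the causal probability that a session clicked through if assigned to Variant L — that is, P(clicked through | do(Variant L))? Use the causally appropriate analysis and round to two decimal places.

Nothing the variant does changes user tenure; the imbalance is an allocation artefact. With user tenure also predicting the outcome, the pooled figure is confounded, and the within-stratum comparison is the causal one.
Standardising Variant L to the population user tenure mix: 0.350·84/187 + 0.333·17/107 + 0.317·1/26 = 0.222.

0.22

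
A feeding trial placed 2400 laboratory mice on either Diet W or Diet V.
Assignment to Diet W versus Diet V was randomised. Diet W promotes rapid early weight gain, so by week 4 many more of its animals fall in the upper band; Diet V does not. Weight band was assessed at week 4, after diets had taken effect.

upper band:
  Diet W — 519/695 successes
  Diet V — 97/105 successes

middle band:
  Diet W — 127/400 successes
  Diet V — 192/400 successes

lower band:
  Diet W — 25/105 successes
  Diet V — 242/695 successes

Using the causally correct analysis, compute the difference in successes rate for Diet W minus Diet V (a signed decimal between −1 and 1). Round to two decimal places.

+0.12

Diet V is higher inside every week-4 weight band stratum but Diet W is higher in aggregate. Whether to stratify depends on how week-4 weight band relates to the diet.
Week-4 weight band lies on the pathway diet → week-4 weight band → outcome, so adjusting for it blocks the indirect effect. For the total causal effect of diet, use the unadjusted pooled rates.
The causal difference is the pooled difference: 0.559 − 0.443 = +0.117.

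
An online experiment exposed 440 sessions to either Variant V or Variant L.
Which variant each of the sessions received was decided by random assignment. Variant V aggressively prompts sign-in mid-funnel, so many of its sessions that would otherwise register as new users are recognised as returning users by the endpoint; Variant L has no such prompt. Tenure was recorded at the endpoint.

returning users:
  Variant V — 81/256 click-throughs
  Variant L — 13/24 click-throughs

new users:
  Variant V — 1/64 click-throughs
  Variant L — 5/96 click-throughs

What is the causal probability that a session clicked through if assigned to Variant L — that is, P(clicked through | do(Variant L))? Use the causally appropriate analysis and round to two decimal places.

0.15

The stratified and pooled comparisons disagree (Variant L wins within each user tenure; Variant V wins overall), so the answer turns on the causal role of user tenure.
User tenure here is a post-treatment variable shaped by the variant; conditioning on it would introduce bias rather than remove it. The overall comparison is the causal one.
So P(outcome | do(Variant L)) is just the pooled rate for Variant L: 18/120 = 0.150.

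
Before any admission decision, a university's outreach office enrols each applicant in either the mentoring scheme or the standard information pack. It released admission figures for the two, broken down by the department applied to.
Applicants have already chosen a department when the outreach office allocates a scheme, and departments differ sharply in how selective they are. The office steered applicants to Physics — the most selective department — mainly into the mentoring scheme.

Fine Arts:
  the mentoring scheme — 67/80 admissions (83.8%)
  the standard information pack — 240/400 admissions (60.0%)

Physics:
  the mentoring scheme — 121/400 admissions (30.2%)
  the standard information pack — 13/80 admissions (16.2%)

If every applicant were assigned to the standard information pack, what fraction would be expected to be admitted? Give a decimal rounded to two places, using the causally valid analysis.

The stratified and pooled comparisons disagree (the mentoring scheme wins within each department; the standard information pack wins overall), so the answer turns on the causal role of department.
Nothing the outreach scheme does changes department; the imbalance is an allocation artefact. With department also predicting the outcome, the pooled figure is confounded, and the within-stratum comparison is the causal one.
Standardising the standard information pack to the population department mix: 0.500·240/400 + 0.500·13/80 = 0.381.

0.38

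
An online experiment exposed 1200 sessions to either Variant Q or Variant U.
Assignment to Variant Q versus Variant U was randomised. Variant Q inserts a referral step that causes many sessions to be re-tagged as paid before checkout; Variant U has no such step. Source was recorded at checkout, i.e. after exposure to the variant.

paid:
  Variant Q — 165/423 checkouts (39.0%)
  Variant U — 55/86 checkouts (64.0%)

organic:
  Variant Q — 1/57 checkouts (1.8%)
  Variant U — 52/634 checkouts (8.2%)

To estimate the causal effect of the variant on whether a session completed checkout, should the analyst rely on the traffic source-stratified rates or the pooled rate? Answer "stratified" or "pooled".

pooled

Traffic source lies on the pathway variant → traffic source → outcome, so adjusting for it blocks the indirect effect. For the total causal effect of variant, use the unadjusted pooled rates.
Pooled: Variant Q 34.6% vs Variant U 14.9%; Variant Q is higher overall.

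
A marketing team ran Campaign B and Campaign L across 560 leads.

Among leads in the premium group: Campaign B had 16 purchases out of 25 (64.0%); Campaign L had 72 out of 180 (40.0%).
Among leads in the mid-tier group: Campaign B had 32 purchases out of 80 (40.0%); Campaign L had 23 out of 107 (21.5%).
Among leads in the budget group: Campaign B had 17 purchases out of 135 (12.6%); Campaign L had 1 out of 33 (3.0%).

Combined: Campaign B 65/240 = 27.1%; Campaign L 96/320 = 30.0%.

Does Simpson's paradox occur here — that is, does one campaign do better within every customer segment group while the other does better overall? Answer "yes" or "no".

yes

Within each customer segment level (premium 64.0% vs 40.0%; mid-tier 40.0% vs 21.5%; budget 12.6% vs 3.0%), Campaign B has the higher rate every time. Pooled: 27.1% vs 30.0% — Campaign L has the higher rate overall. The two comparisons disagree.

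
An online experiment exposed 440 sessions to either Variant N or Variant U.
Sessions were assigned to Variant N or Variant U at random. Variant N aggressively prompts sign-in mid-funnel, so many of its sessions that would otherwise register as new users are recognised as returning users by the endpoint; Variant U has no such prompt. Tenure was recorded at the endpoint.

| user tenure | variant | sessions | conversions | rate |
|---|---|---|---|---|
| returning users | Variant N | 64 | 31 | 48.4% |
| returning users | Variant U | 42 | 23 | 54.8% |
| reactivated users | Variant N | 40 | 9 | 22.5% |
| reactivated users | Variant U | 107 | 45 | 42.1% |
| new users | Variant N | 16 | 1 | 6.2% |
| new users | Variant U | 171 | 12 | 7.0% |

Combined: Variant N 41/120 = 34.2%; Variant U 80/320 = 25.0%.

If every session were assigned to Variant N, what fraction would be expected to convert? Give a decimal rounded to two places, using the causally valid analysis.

0.34

Stratifying would compare variants among sessions the variants themselves sorted into user tenure groups — a form of selection on an intermediate. The unconditioned pooled rates give the total causal effect.
So P(outcome | do(Variant N)) is just the pooled rate for Variant N: 41/120 = 0.342.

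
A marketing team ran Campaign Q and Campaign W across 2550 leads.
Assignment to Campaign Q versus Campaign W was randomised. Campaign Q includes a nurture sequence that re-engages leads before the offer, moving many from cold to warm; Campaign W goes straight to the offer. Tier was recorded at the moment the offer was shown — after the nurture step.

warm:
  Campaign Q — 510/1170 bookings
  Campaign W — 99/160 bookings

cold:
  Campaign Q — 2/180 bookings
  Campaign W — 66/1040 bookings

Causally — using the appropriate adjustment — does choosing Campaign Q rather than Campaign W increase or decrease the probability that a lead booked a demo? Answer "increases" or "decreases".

increases

The engagement tier-specific comparison favours Campaign W throughout, but the pooled figures favour Campaign Q. The question is whether to condition on engagement tier.
Because the campaign influences engagement tier, engagement tier is a post-treatment mediator, not a confounder. Stratifying on it would bias the estimate; the causal effect is the crude pooled difference.
Pooled: Campaign Q 37.9% vs Campaign W 13.8%; Campaign Q is higher overall.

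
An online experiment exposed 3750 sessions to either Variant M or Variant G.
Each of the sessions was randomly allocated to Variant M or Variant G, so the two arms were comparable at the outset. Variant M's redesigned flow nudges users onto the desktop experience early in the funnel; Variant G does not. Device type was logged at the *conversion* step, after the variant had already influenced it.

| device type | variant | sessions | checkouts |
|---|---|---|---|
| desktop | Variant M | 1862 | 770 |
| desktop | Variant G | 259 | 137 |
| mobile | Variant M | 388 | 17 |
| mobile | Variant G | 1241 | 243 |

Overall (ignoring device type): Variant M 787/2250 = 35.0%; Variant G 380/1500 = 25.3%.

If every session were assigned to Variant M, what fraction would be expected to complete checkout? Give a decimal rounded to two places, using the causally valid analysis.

The device type-specific comparison favours Variant G throughout, but the pooled figures favour Variant M. The question is whether to condition on device type.
Device type lies on the pathway variant → device type → outcome, so adjusting for it blocks the indirect effect. For the total causal effect of variant, use the unadjusted pooled rates.
So P(outcome | do(Variant M)) is just the pooled rate for Variant M: 787/2250 = 0.350.

0.35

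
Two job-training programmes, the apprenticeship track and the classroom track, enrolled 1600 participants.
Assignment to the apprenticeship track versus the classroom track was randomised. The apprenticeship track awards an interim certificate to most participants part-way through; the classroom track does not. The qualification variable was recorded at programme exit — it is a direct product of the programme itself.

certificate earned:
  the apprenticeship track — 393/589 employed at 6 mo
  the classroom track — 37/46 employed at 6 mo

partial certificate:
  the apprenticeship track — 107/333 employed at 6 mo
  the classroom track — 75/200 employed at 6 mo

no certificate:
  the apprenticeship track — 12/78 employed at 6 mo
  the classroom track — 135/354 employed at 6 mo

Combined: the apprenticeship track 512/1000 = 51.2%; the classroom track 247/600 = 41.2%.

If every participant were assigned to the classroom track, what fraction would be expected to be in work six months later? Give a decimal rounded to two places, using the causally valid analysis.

Qualification attained during the programme is recorded after the programme and is itself shifted by it — it sits on the causal path from programme to outcome. Conditioning on a mediator would strip out part of the effect we want; the pooled comparison gives the total causal effect.
So P(outcome | do(the classroom track)) is just the pooled rate for the classroom track: 247/600 = 0.412.

0.41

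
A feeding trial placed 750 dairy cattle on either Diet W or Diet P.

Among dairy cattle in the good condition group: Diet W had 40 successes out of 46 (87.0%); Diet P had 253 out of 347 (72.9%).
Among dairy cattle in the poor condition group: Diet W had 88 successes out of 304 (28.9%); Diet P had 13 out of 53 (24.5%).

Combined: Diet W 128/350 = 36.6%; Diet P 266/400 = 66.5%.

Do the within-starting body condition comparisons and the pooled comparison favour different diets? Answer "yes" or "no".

Within each starting body condition level (good condition 87.0% vs 72.9%; poor condition 28.9% vs 24.5%), Diet W has the higher rate every time. Pooled: 36.6% vs 66.5% — Diet P has the higher rate overall. The two comparisons disagree.

yes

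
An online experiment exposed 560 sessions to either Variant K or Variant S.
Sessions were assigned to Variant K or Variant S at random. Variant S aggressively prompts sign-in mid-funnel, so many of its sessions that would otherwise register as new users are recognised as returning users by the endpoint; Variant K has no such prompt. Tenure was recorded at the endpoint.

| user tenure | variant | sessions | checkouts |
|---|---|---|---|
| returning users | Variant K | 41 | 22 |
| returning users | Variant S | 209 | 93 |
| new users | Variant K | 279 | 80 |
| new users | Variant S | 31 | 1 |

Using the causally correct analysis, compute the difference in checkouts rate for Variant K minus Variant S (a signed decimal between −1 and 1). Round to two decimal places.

-0.07

User tenure is recorded after the variant and is itself shifted by it — it sits on the causal path from variant to outcome. Conditioning on a mediator would strip out part of the effect we want; the pooled comparison gives the total causal effect.
The causal difference is the pooled difference: 0.319 − 0.392 = -0.073.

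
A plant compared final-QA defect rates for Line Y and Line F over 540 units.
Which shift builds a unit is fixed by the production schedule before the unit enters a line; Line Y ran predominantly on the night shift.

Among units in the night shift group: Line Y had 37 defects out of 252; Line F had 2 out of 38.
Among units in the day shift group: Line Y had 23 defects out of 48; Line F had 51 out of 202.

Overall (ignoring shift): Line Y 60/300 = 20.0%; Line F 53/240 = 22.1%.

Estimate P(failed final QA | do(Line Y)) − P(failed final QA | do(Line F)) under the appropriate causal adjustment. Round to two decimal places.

Shift differs across lines for reasons unrelated to any effect of the line itself, and it separately predicts the outcome — a classic confounder. We must compare within shift levels.
Adjusting over the population distribution of shift: 0.537·(0.147−0.053) + 0.463·(0.479−0.252) = +0.156.

+0.16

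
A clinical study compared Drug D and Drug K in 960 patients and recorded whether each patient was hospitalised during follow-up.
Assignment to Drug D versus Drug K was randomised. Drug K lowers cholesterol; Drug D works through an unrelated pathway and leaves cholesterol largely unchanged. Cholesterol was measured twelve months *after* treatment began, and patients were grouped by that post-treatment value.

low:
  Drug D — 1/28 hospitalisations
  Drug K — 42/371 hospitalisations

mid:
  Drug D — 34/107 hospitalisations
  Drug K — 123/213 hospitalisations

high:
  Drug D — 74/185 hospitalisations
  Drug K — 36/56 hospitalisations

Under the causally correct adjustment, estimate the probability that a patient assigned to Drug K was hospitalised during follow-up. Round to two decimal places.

Because the drug influences cholesterol, cholesterol is a post-treatment mediator, not a confounder. Stratifying on it would bias the estimate; the causal effect is the crude pooled difference.
So P(outcome | do(Drug K)) is just the pooled rate for Drug K: 201/640 = 0.314.

0.31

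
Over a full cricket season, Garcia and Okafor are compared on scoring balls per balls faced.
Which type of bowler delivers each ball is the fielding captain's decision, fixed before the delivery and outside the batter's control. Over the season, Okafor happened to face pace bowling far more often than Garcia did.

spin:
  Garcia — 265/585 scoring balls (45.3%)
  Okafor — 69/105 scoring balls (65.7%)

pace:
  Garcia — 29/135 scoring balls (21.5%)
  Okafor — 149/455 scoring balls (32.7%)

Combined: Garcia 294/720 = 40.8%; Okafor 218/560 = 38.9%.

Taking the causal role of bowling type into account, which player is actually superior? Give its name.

Nothing the player does changes bowling type; the imbalance is an allocation artefact. With bowling type also predicting the outcome, the pooled figure is confounded, and the within-stratum comparison is the causal one.
Within each level — spin: 45.3% vs 65.7%; pace: 21.5% vs 32.7% — Okafor is higher every time.

Okafor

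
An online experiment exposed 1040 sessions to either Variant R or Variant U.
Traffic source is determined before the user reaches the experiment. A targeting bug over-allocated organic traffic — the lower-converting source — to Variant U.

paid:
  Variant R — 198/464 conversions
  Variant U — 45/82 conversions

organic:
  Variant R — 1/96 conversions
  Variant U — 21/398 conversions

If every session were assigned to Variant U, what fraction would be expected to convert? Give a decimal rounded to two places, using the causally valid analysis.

Here traffic source is a common cause — it drives both which variant a case falls under and the outcome. The crude comparison mixes populations; the stratum-specific rates are the causally relevant ones.
Standardising Variant U to the population traffic source mix: 0.525·45/82 + 0.475·21/398 = 0.313.

0.31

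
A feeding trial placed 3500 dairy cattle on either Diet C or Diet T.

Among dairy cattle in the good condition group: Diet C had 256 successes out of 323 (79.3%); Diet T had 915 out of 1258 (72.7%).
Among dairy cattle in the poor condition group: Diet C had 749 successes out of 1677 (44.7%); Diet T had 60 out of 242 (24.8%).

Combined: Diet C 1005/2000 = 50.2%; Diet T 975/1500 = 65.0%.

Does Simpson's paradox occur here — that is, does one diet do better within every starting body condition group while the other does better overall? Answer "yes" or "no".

yes

Within each starting body condition level (good condition 79.3% vs 72.7%; poor condition 44.7% vs 24.8%), Diet C has the higher rate every time. Pooled: 50.2% vs 65.0% — Diet T has the higher rate overall. The two comparisons disagree.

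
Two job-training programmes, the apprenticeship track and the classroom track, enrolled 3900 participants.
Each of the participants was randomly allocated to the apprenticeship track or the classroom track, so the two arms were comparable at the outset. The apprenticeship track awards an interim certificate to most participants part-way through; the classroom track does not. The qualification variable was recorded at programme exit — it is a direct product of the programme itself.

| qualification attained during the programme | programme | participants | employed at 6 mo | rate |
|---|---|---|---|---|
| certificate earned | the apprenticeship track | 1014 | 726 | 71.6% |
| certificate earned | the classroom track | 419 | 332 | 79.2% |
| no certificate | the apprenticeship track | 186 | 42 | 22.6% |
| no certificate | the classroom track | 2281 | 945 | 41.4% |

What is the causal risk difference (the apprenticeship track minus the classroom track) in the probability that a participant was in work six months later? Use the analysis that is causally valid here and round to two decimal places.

+0.17

The qualification attained during the programme-specific comparison favours the classroom track throughout, but the pooled figures favour the apprenticeship track. The question is whether to condition on qualification attained during the programme.
The distribution of qualification attained during the programme is itself part of what the programme does — it is an intermediate outcome. Holding it fixed would remove that part of the effect; the total effect is the pooled difference.
The causal difference is the pooled difference: 0.640 − 0.473 = +0.167.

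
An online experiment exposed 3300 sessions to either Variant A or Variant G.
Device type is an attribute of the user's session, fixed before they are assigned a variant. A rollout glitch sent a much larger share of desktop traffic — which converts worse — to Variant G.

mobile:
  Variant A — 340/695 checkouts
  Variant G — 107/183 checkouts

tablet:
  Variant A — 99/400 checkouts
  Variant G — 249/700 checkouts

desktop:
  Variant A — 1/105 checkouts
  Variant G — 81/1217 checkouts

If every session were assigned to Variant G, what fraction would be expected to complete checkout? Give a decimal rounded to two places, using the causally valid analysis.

The stratified and pooled comparisons disagree (Variant G wins within each device type; Variant A wins overall), so the answer turns on the causal role of device type.
Since device type is a pre-existing factor (not a product of the variant) and it affects the outcome on its own, it is a confounder. The stratified rates, not the pooled rate, identify the causal effect.
Standardising Variant G to the population device type mix: 0.266·107/183 + 0.333·249/700 + 0.401·81/1217 = 0.301.

0.30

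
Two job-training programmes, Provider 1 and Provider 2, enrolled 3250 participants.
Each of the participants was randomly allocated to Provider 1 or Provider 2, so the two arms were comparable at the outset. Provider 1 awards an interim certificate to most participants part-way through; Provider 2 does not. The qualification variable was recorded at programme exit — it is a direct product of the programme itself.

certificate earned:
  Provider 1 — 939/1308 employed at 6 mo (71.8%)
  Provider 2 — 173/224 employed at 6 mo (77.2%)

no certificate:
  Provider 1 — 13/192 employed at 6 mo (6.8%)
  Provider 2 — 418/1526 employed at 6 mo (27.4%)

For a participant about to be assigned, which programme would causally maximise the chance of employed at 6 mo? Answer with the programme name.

Qualification attained during the programme here is a post-treatment variable shaped by the programme; conditioning on it would introduce bias rather than remove it. The overall comparison is the causal one.
Pooled: Provider 1 63.5% vs Provider 2 33.8%; Provider 1 is higher overall.

Provider 1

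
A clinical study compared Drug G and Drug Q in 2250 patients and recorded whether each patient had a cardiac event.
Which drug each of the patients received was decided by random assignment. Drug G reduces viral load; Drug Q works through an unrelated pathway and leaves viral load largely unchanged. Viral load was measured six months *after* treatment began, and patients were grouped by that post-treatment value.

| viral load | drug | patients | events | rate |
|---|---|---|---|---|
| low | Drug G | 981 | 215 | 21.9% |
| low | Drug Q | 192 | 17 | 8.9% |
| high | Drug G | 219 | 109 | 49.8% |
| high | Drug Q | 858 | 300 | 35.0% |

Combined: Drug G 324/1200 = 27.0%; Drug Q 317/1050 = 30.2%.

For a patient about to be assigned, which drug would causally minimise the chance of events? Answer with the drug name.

The viral load-specific comparison favours Drug Q throughout, but the pooled figures favour Drug G. The question is whether to condition on viral load.
Viral load is downstream of the drug. One should not condition on a consequence of treatment, so the overall rates are the right comparison.
Pooled: Drug G 27.0% vs Drug Q 30.2%; Drug G is lower overall.

Drug G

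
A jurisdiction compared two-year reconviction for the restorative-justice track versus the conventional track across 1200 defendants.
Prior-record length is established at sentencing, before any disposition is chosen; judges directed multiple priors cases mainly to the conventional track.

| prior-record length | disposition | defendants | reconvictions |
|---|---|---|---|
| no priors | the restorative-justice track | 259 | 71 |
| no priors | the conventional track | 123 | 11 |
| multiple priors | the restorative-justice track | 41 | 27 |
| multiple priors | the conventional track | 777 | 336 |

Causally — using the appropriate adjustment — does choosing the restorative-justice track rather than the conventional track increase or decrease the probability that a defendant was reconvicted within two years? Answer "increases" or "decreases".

The prior-record length-specific comparison favours the conventional track throughout, but the pooled figures favour the restorative-justice track. The question is whether to condition on prior-record length.
Since prior-record length is a pre-existing factor (not a product of the disposition) and it affects the outcome on its own, it is a confounder. The stratified rates, not the pooled rate, identify the causal effect.
Within each level — no priors: 27.4% vs 8.9%; multiple priors: 65.9% vs 43.2% — the conventional track is lower every time.

increases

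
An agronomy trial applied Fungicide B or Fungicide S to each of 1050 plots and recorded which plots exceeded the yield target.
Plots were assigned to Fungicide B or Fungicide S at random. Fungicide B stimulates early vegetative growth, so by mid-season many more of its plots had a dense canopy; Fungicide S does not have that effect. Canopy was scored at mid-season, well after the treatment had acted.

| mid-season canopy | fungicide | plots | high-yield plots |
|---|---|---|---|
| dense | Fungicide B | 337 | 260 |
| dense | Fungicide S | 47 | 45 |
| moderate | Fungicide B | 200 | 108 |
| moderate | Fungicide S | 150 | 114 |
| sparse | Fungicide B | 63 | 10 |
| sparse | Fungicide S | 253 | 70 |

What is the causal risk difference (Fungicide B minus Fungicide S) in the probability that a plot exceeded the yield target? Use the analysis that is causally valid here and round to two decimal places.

The stratified and pooled comparisons disagree (Fungicide S wins within each mid-season canopy; Fungicide B wins overall), so the answer turns on the causal role of mid-season canopy.
Because the fungicide influences mid-season canopy, mid-season canopy is a post-treatment mediator, not a confounder. Stratifying on it would bias the estimate; the causal effect is the crude pooled difference.
The causal difference is the pooled difference: 0.630 − 0.509 = +0.121.

+0.12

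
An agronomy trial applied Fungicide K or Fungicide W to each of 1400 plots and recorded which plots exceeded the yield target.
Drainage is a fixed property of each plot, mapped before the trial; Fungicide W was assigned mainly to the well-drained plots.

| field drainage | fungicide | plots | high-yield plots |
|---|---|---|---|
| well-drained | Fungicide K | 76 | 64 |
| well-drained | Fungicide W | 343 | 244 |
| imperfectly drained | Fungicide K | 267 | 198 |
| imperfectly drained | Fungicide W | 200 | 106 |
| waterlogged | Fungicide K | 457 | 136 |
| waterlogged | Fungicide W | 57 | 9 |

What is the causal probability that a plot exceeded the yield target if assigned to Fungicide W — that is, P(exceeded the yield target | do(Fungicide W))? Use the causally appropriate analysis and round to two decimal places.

0.45

Fungicide K is higher inside every field drainage stratum but Fungicide W is higher in aggregate. Whether to stratify depends on how field drainage relates to the fungicide.
Field drainage differs across fungicides for reasons unrelated to any effect of the fungicide itself, and it separately predicts the outcome — a classic confounder. We must compare within field drainage levels.
Standardising Fungicide W to the population field drainage mix: 0.299·244/343 + 0.334·106/200 + 0.367·9/57 = 0.448.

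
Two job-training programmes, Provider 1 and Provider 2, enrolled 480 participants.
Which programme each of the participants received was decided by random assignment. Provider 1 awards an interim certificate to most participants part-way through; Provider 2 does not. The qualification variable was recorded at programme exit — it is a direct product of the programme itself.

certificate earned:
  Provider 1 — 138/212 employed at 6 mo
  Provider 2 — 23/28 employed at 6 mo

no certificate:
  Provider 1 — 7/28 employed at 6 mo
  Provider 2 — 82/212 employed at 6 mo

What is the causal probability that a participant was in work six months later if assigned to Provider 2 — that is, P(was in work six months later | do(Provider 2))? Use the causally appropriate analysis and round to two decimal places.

0.44

Because the programme influences qualification attained during the programme, qualification attained during the programme is a post-treatment mediator, not a confounder. Stratifying on it would bias the estimate; the causal effect is the crude pooled difference.
So P(outcome | do(Provider 2)) is just the pooled rate for Provider 2: 105/240 = 0.438.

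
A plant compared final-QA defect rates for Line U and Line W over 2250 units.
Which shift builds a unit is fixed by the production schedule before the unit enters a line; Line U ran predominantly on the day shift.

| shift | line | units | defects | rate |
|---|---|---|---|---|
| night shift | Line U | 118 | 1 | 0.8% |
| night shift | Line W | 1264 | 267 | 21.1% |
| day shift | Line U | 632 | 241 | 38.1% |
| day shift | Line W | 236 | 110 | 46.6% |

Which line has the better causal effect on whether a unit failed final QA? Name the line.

Line U

Line U is lower inside every shift stratum but Line W is lower in aggregate. Whether to stratify depends on how shift relates to the line.
The imbalance in shift arose from how units were allocated, not from anything the line did; and shift independently affects the outcome. The pooled gap is confounded — condition on shift.
Within each level — night shift: 0.8% vs 21.1%; day shift: 38.1% vs 46.6% — Line U is lower every time.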